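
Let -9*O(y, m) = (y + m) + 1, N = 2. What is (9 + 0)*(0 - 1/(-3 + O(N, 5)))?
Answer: 81/35 ≈ 2.3143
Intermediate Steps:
O(y, m) = -⅑ - m/9 - y/9 (O(y, m) = -((y + m) + 1)/9 = -((m + y) + 1)/9 = -(1 + m + y)/9 = -⅑ - m/9 - y/9)
(9 + 0)*(0 - 1/(-3 + O(N, 5))) = (9 + 0)*(0 - 1/(-3 + (-⅑ - ⅑*5 - ⅑*2))) = 9*(0 - 1/(-3 + (-⅑ - 5/9 - 2/9))) = 9*(0 - 1/(-3 - 8/9)) = 9*(0 - 1/(-35/9)) = 9*(0 - 1*(-9/35)) = 9*(0 + 9/35) = 9*(9/35) = 81/35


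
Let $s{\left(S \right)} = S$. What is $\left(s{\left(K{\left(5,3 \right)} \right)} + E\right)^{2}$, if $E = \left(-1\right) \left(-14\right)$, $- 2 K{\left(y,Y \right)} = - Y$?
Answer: $\frac{961}{4} \approx 240.25$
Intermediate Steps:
$K{\left(y,Y \right)} = \frac{Y}{2}$ ($K{\left(y,Y \right)} = - \frac{\left(-1\right) Y}{2} = \frac{Y}{2}$)
$E = 14$
$\left(s{\left(K{\left(5,3 \right)} \right)} + E\right)^{2} = \left(\frac{1}{2} \cdot 3 + 14\right)^{2} = \left(\frac{3}{2} + 14\right)^{2} = \left(\frac{31}{2}\right)^{2} = \frac{961}{4}$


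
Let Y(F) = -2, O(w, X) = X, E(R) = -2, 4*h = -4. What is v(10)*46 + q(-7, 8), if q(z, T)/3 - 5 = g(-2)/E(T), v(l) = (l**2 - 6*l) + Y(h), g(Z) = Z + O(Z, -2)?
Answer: 1769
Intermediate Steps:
h = -1 (h = (1/4)*(-4) = -1)
g(Z) = -2 + Z (g(Z) = Z - 2 = -2 + Z)
v(l) = -2 + l**2 - 6*l (v(l) = (l**2 - 6*l) - 2 = -2 + l**2 - 6*l)
q(z, T) = 21 (q(z, T) = 15 + 3*((-2 - 2)/(-2)) = 15 + 3*(-4*(-1/2)) = 15 + 3*2 = 15 + 6 = 21)
v(10)*46 + q(-7, 8) = (-2 + 10**2 - 6*10)*46 + 21 = (-2 + 100 - 60)*46 + 21 = 38*46 + 21 = 1748 + 21 = 1769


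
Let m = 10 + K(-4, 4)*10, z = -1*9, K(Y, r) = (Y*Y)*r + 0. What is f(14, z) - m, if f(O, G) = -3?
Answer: -653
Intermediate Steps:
K(Y, r) = r*Y² (K(Y, r) = Y²*r + 0 = r*Y² + 0 = r*Y²)
z = -9
m = 650 (m = 10 + (4*(-4)²)*10 = 10 + (4*16)*10 = 10 + 64*10 = 10 + 640 = 650)
f(14, z) - m = -3 - 1*650 = -3 - 650 = -653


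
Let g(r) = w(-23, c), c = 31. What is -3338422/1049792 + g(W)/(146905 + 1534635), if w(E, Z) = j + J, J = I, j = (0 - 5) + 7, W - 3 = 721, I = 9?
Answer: -701709822771/220658404960 ≈ -3.1801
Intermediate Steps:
W = 724 (W = 3 + 721 = 724)
j = 2 (j = -5 + 7 = 2)
J = 9
w(E, Z) = 11 (w(E, Z) = 2 + 9 = 11)
g(r) = 11
-3338422/1049792 + g(W)/(146905 + 1534635) = -3338422/1049792 + 11/(146905 + 1534635) = -3338422*1/1049792 + 11/1681540 = -1669211/524896 + 11*(1/1681540) = -1669211/524896 + 11/1681540 = -701709822771/220658404960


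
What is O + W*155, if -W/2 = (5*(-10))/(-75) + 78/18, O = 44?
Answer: -1506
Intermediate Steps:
W = -10 (W = -2*((5*(-10))/(-75) + 78/18) = -2*(-50*(-1/75) + 78*(1/18)) = -2*(2/3 + 13/3) = -2*5 = -10)
O + W*155 = 44 - 10*155 = 44 - 1550 = -1506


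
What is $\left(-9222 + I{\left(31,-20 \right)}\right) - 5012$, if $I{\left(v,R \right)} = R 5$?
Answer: $-14334$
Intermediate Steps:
$I{\left(v,R \right)} = 5 R$
$\left(-9222 + I{\left(31,-20 \right)}\right) - 5012 = \left(-9222 + 5 \left(-20\right)\right) - 5012 = \left(-9222 - 100\right) - 5012 = -9322 - 5012 = -14334$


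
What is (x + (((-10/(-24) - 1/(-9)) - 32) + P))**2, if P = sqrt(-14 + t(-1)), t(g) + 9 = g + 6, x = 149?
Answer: 17878033/1296 + 4231*I*sqrt(2)/6 ≈ 13795.0 + 997.26*I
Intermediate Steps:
t(g) = -3 + g (t(g) = -9 + (g + 6) = -9 + (6 + g) = -3 + g)
P = 3*I*sqrt(2) (P = sqrt(-14 + (-3 - 1)) = sqrt(-14 - 4) = sqrt(-18) = 3*I*sqrt(2) ≈ 4.2426*I)
(x + (((-10/(-24) - 1/(-9)) - 32) + P))**2 = (149 + (((-10/(-24) - 1/(-9)) - 32) + 3*I*sqrt(2)))**2 = (149 + (((-10*(-1/24) - 1*(-1/9)) - 32) + 3*I*sqrt(2)))**2 = (149 + (((5/12 + 1/9) - 32) + 3*I*sqrt(2)))**2 = (149 + ((19/36 - 32) + 3*I*sqrt(2)))**2 = (149 + (-1133/36 + 3*I*sqrt(2)))**2 = (4231/36 + 3*I*sqrt(2))**2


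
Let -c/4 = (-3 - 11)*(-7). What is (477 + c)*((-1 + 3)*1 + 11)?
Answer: 1105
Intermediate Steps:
c = -392 (c = -4*(-3 - 11)*(-7) = -(-56)*(-7) = -4*98 = -392)
(477 + c)*((-1 + 3)*1 + 11) = (477 - 392)*((-1 + 3)*1 + 11) = 85*(2*1 + 11) = 85*(2 + 11) = 85*13 = 1105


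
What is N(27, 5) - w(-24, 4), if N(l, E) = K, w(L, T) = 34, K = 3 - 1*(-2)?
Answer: -29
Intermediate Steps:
K = 5 (K = 3 + 2 = 5)
N(l, E) = 5
N(27, 5) - w(-24, 4) = 5 - 1*34 = 5 - 34 = -29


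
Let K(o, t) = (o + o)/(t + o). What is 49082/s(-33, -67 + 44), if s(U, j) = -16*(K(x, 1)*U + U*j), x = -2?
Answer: -2231/456 ≈ -4.8925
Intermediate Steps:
K(o, t) = 2*o/(o + t) (K(o, t) = (2*o)/(o + t) = 2*o/(o + t))
s(U, j) = -64*U - 16*U*j (s(U, j) = -16*((2*(-2)/(-2 + 1))*U + U*j) = -16*((2*(-2)/(-1))*U + U*j) = -16*((2*(-2)*(-1))*U + U*j) = -16*(4*U + U*j) = -64*U - 16*U*j)
49082/s(-33, -67 + 44) = 49082/((-16*(-33)*(4 + (-67 + 44)))) = 49082/((-16*(-33)*(4 - 23))) = 49082/((-16*(-33)*(-19))) = 49082/(-10032) = 49082*(-1/10032) = -2231/456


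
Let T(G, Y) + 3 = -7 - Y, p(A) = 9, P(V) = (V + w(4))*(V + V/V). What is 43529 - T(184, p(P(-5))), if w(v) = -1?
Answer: 43548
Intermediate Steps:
P(V) = (1 + V)*(-1 + V) (P(V) = (V - 1)*(V + V/V) = (-1 + V)*(V + 1) = (-1 + V)*(1 + V) = (1 + V)*(-1 + V))
T(G, Y) = -10 - Y (T(G, Y) = -3 + (-7 - Y) = -10 - Y)
43529 - T(184, p(P(-5))) = 43529 - (-10 - 1*9) = 43529 - (-10 - 9) = 43529 - 1*(-19) = 43529 + 19 = 43548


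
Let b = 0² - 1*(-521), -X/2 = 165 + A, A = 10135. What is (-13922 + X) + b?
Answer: -34001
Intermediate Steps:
X = -20600 (X = -2*(165 + 10135) = -2*10300 = -20600)
b = 521 (b = 0 + 521 = 521)
(-13922 + X) + b = (-13922 - 20600) + 521 = -34522 + 521 = -34001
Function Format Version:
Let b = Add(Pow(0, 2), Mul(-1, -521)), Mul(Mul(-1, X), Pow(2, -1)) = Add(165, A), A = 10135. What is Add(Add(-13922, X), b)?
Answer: -34001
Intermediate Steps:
X = -20600 (X = Mul(-2, Add(165, 10135)) = Mul(-2, 10300) = -20600)
b = 521 (b = Add(0, 521) = 521)
Add(Add(-13922, X), b) = Add(Add(-13922, -20600), 521) = Add(-34522, 521) = -34001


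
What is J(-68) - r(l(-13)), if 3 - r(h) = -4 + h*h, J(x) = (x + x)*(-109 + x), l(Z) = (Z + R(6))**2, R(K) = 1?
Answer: 44801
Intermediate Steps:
l(Z) = (1 + Z)**2 (l(Z) = (Z + 1)**2 = (1 + Z)**2)
J(x) = 2*x*(-109 + x) (J(x) = (2*x)*(-109 + x) = 2*x*(-109 + x))
r(h) = 7 - h**2 (r(h) = 3 - (-4 + h*h) = 3 - (-4 + h**2) = 3 + (4 - h**2) = 7 - h**2)
J(-68) - r(l(-13)) = 2*(-68)*(-109 - 68) - (7 - ((1 - 13)**2)**2) = 2*(-68)*(-177) - (7 - ((-12)**2)**2) = 24072 - (7 - 1*144**2) = 24072 - (7 - 1*20736) = 24072 - (7 - 20736) = 24072 - 1*(-20729) = 24072 + 20729 = 44801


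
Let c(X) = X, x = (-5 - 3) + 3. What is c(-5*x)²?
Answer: 625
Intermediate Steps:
x = -5 (x = -8 + 3 = -5)
c(-5*x)² = (-5*(-5))² = 25² = 625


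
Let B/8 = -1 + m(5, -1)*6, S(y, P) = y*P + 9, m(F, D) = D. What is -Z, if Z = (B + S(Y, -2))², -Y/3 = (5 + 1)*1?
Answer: -121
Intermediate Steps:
Y = -18 (Y = -3*(5 + 1) = -18 ≈ -18.000)
S(y, P) = 9 + P*y (S(y, P) = P*y + 9 = 9 + P*y)
B = -56 (B = 8*(-1 - 1*6) = 8*(-1 - 6) = 8*(-7) = -56)
Z = 121 (Z = (-56 + (9 - 2*(-18)))² = (-56 + (9 + 36))² = (-56 + 45)² = (-11)² = 121)
-Z = -1*121 = -121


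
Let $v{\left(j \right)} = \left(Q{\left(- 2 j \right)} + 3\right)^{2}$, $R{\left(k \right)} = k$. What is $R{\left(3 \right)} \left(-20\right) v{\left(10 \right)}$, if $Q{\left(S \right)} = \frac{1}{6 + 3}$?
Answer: $- \frac{15680}{27} \approx -580.74$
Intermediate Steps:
$Q{\left(S \right)} = \frac{1}{9}$
$v{\left(j \right)} = \frac{784}{81}$ ($v{\left(j \right)} = \left(\frac{1}{9} + 3\right)^{2} = \left(\frac{28}{9}\right)^{2} = \frac{784}{81}$)
$R{\left(3 \right)} \left(-20\right) v{\left(10 \right)} = 3 \left(-20\right) \frac{784}{81} = \left(-60\right) \frac{784}{81} = - \frac{15680}{27}$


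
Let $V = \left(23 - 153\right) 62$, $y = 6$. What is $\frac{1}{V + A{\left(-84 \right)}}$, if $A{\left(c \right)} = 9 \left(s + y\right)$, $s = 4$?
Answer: $- \frac{1}{7970} \approx -0.00012547$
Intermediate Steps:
$V = -8060$ ($V = \left(-130\right) 62 = -8060$)
$A{\left(c \right)} = 90$ ($A{\left(c \right)} = 9 \left(4 + 6\right) = 9 \cdot 10 = 90$)
$\frac{1}{V + A{\left(-84 \right)}} = \frac{1}{-8060 + 90} = \frac{1}{-7970} = - \frac{1}{7970}$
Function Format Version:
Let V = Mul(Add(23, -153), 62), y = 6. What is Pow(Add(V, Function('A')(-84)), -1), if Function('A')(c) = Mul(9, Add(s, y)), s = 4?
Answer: Rational(-1, 7970) ≈ -0.00012547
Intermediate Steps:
V = -8060 (V = Mul(-130, 62) = -8060)
Function('A')(c) = 90 (Function('A')(c) = Mul(9, Add(4, 6)) = Mul(9, 10) = 90)
Pow(Add(V, Function('A')(-84)), -1) = Pow(Add(-8060, 90), -1) = Pow(-7970, -1) = Rational(-1, 7970)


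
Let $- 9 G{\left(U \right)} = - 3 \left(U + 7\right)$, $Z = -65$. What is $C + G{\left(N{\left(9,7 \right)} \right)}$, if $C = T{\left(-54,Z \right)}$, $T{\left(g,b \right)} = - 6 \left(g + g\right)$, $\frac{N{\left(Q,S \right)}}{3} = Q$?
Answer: $\frac{1978}{3} \approx 659.33$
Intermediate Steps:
$N{\left(Q,S \right)} = 3 Q$
$T{\left(g,b \right)} = - 12 g$ ($T{\left(g,b \right)} = - 6 \cdot 2 g = - 12 g$)
$C = 648$ ($C = \left(-12\right) \left(-54\right) = 648$)
$G{\left(U \right)} = \frac{7}{3} + \frac{U}{3}$ ($G{\left(U \right)} = - \frac{\left(-3\right) \left(U + 7\right)}{9} = - \frac{\left(-3\right) \left(7 + U\right)}{9} = - \frac{-21 - 3 U}{9} = \frac{7}{3} + \frac{U}{3}$)
$C + G{\left(N{\left(9,7 \right)} \right)} = 648 + \left(\frac{7}{3} + \frac{3 \cdot 9}{3}\right) = 648 + \left(\frac{7}{3} + \frac{1}{3} \cdot 27\right) = 648 + \left(\frac{7}{3} + 9\right) = 648 + \frac{34}{3} = \frac{1978}{3}$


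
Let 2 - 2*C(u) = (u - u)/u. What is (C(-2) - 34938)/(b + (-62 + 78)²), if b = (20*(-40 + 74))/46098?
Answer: -805262913/5900884 ≈ -136.46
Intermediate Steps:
C(u) = 1 (C(u) = 1 - (u - u)/(2*u) = 1 - 0/u = 1 - ½*0 = 1 + 0 = 1)
b = 340/23049 (b = (20*34)*(1/46098) = 680*(1/46098) = 340/23049 ≈ 0.014751)
(C(-2) - 34938)/(b + (-62 + 78)²) = (1 - 34938)/(340/23049 + (-62 + 78)²) = -34937/(340/23049 + 16²) = -34937/(340/23049 + 256) = -34937/5900884/23049 = -34937*23049/5900884 = -805262913/5900884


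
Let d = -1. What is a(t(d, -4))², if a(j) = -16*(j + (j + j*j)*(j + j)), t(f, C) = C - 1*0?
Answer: 2560000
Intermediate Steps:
t(f, C) = C (t(f, C) = C + 0 = C)
a(j) = -16*j - 32*j*(j + j²) (a(j) = -16*(j + (j + j²)*(2*j)) = -16*(j + 2*j*(j + j²)) = -16*j - 32*j*(j + j²))
a(t(d, -4))² = (-16*(-4)*(1 + 2*(-4) + 2*(-4)²))² = (-16*(-4)*(1 - 8 + 2*16))² = (-16*(-4)*(1 - 8 + 32))² = (-16*(-4)*25)² = 1600² = 2560000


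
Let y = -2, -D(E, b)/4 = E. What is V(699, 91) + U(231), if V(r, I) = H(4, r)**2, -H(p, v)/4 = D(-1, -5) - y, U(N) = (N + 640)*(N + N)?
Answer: 402978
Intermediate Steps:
D(E, b) = -4*E
U(N) = 2*N*(640 + N) (U(N) = (640 + N)*(2*N) = 2*N*(640 + N))
H(p, v) = -24 (H(p, v) = -4*(-4*(-1) - 1*(-2)) = -4*(4 + 2) = -4*6 = -24)
V(r, I) = 576 (V(r, I) = (-24)**2 = 576)
V(699, 91) + U(231) = 576 + 2*231*(640 + 231) = 576 + 2*231*871 = 576 + 402402 = 402978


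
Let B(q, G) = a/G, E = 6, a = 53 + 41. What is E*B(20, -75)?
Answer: -188/25 ≈ -7.5200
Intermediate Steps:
a = 94
B(q, G) = 94/G
E*B(20, -75) = 6*(94/(-75)) = 6*(94*(-1/75)) = 6*(-94/75) = -188/25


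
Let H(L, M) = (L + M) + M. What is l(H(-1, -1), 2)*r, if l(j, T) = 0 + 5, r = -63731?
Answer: -318655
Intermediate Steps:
H(L, M) = L + 2*M
l(j, T) = 5
l(H(-1, -1), 2)*r = 5*(-63731) = -318655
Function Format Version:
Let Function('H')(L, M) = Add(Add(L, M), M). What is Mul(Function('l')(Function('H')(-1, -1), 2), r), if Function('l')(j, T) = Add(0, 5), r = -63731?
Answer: -318655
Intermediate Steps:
Function('H')(L, M) = Add(L, Mul(2, M))
Function('l')(j, T) = 5
Mul(Function('l')(Function('H')(-1, -1), 2), r) = Mul(5, -63731) = -318655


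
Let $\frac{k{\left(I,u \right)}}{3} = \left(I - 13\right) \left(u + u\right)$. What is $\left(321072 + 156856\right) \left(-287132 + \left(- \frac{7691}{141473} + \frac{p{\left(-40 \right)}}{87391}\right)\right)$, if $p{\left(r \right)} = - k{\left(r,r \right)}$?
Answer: $- \frac{1696620246445208174376}{12363466943} \approx -1.3723 \cdot 10^{11}$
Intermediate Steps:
$k{\left(I,u \right)} = 6 u \left(-13 + I\right)$ ($k{\left(I,u \right)} = 3 \left(I - 13\right) \left(u + u\right) = 3 \left(-13 + I\right) 2 u = 3 \cdot 2 u \left(-13 + I\right) = 6 u \left(-13 + I\right)$)
$p{\left(r \right)} = - 6 r \left(-13 + r\right)$
$\left(321072 + 156856\right) \left(-287132 + \left(- \frac{7691}{141473} + \frac{p{\left(-40 \right)}}{87391}\right)\right) = \left(321072 + 156856\right) \left(-287132 + \left(- \frac{7691}{141473} + \frac{6 \left(-40\right) \left(13 - -40\right)}{87391}\right)\right) = 477928 \left(-287132 + \left(\left(-7691\right) \frac{1}{141473} + 6 \left(-40\right) \left(13 + 40\right) \frac{1}{87391}\right)\right) = 477928 \left(-287132 + \left(- \frac{7691}{141473} + 6 \left(-40\right) 53 \cdot \frac{1}{87391}\right)\right) = 477928 \left(-287132 - \frac{2471660741}{12363466943}\right) = 477928 \left(- \frac{3549949461938217}{12363466943}\right) = - \frac{1696620246445208174376}{12363466943}$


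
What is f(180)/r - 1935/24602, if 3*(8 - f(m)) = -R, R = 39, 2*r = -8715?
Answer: -852229/10209830 ≈ -0.083471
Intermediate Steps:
r = -8715/2 (r = (1/2)*(-8715) = -8715/2 ≈ -4357.5)
f(m) = 21 (f(m) = 8 - (-1)*39/3 = 8 - 1/3*(-39) = 8 + 13 = 21)
f(180)/r - 1935/24602 = 21/(-8715/2) - 1935/24602 = 21*(-2/8715) - 1935*1/24602 = -2/415 - 1935/24602 = -852229/10209830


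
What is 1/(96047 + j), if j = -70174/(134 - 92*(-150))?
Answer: 6967/669124362 ≈ 1.0412e-5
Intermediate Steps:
j = -35087/6967 (j = -70174/(134 + 13800) = -70174/13934 = -70174*1/13934 = -35087/6967 ≈ -5.0362)
1/(96047 + j) = 1/(96047 - 35087/6967) = 1/(669124362/6967) = 6967/669124362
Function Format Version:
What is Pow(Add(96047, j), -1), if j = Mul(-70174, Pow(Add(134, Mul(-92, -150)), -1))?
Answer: Rational(6967, 669124362) ≈ 1.0412e-5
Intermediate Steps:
j = Rational(-35087, 6967) (j = Mul(-70174, Pow(Add(134, 13800), -1)) = Mul(-70174, Pow(13934, -1)) = Mul(-70174, Rational(1, 13934)) = Rational(-35087, 6967) ≈ -5.0362)
Pow(Add(96047, j), -1) = Pow(Add(96047, Rational(-35087, 6967)), -1) = Pow(Rational(669124362, 6967), -1) = Rational(6967, 669124362)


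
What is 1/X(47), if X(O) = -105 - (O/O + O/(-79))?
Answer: -79/8327 ≈ -0.0094872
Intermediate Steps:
X(O) = -106 + O/79 (X(O) = -105 - (1 + O*(-1/79)) = -105 - (1 - O/79) = -105 + (-1 + O/79) = -106 + O/79)
1/X(47) = 1/(-106 + (1/79)*47) = 1/(-106 + 47/79) = 1/(-8327/79) = -79/8327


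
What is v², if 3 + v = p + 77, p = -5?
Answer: 4761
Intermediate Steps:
v = 69 (v = -3 + (-5 + 77) = -3 + 72 = 69)
v² = 69² = 4761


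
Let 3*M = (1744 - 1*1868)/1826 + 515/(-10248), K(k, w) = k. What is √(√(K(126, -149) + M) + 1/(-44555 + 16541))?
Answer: √(-86891310915486 + 520321264617*√2756732091215102)/1560183702 ≈ 3.3501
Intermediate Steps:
M = -1105571/28069272 (M = ((1744 - 1*1868)/1826 + 515/(-10248))/3 = ((1744 - 1868)*(1/1826) + 515*(-1/10248))/3 = (-124*1/1826 - 515/10248)/3 = (-62/913 - 515/10248)/3 = (⅓)*(-1105571/9356424) = -1105571/28069272 ≈ -0.039387)
√(√(K(126, -149) + M) + 1/(-44555 + 16541)) = √(√(126 - 1105571/28069272) + 1/(-44555 + 16541)) = √(√(3535622701/28069272) + 1/(-28014)) = √(√2756732091215102/4678212 - 1/28014) = √(-1/28014 + √2756732091215102/4678212)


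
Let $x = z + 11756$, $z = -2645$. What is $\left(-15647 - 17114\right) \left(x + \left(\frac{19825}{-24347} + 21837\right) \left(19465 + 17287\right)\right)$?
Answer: $- \frac{640125743749017445}{24347} \approx -2.6292 \cdot 10^{13}$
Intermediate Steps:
$x = 9111$ ($x = -2645 + 11756 = 9111$)
$\left(-15647 - 17114\right) \left(x + \left(\frac{19825}{-24347} + 21837\right) \left(19465 + 17287\right)\right) = \left(-15647 - 17114\right) \left(9111 + \left(\frac{19825}{-24347} + 21837\right) \left(19465 + 17287\right)\right) = - 32761 \left(9111 + \left(19825 \left(- \frac{1}{24347}\right) + 21837\right) 36752\right) = - 32761 \left(9111 + \left(- \frac{19825}{24347} + 21837\right) 36752\right) = - 32761 \left(9111 + \frac{531645614}{24347} \cdot 36752\right) = - 32761 \left(9111 + \frac{19539039605728}{24347}\right) = \left(-32761\right) \frac{19539261431245}{24347} = - \frac{640125743749017445}{24347}$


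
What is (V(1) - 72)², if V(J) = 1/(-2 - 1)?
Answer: 47089/9 ≈ 5232.1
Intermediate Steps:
V(J) = -⅓ (V(J) = 1/(-3) = -⅓)
(V(1) - 72)² = (-⅓ - 72)² = (-217/3)² = 47089/9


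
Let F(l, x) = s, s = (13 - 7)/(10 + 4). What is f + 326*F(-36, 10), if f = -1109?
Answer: -6785/7 ≈ -969.29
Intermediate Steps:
s = 3/7 (s = 6/14 = 6*(1/14) = 3/7 ≈ 0.42857)
F(l, x) = 3/7
f + 326*F(-36, 10) = -1109 + 326*(3/7) = -1109 + 978/7 = -6785/7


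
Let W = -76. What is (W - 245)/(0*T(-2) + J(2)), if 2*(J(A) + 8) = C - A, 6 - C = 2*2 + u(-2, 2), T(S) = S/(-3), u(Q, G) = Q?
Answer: 321/7 ≈ 45.857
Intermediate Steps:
T(S) = -S/3 (T(S) = S*(-⅓) = -S/3)
C = 4 (C = 6 - (2*2 - 2) = 6 - (4 - 2) = 6 - 1*2 = 6 - 2 = 4)
J(A) = -6 - A/2 (J(A) = -8 + (4 - A)/2 = -8 + (2 - A/2) = -6 - A/2)
(W - 245)/(0*T(-2) + J(2)) = (-76 - 245)/(0*(-⅓*(-2)) + (-6 - ½*2)) = -321/(0*(⅔) + (-6 - 1)) = -321/(0 - 7) = -321/(-7) = -321*(-⅐) = 321/7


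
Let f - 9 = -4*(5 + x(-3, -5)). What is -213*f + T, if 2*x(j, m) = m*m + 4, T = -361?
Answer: 14336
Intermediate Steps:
x(j, m) = 2 + m²/2 (x(j, m) = (m*m + 4)/2 = (m² + 4)/2 = (4 + m²)/2 = 2 + m²/2)
f = -69 (f = 9 - 4*(5 + (2 + (½)*(-5)²)) = 9 - 4*(5 + (2 + (½)*25)) = 9 - 4*(5 + (2 + 25/2)) = 9 - 4*(5 + 29/2) = 9 - 4*39/2 = 9 - 78 = -69)
-213*f + T = -213*(-69) - 361 = 14697 - 361 = 14336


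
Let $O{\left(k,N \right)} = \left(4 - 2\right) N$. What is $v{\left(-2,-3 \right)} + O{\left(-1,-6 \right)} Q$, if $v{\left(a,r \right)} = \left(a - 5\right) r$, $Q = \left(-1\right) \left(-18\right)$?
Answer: $-195$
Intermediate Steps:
$Q = 18$
$O{\left(k,N \right)} = 2 N$
$v{\left(a,r \right)} = r \left(-5 + a\right)$ ($v{\left(a,r \right)} = \left(a - 5\right) r = \left(-5 + a\right) r = r \left(-5 + a\right)$)
$v{\left(-2,-3 \right)} + O{\left(-1,-6 \right)} Q = - 3 \left(-5 - 2\right) + 2 \left(-6\right) 18 = \left(-3\right) \left(-7\right) - 216 = 21 - 216 = -195$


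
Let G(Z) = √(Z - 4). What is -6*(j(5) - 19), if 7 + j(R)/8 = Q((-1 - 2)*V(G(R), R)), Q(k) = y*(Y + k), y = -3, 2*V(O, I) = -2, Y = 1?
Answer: 1026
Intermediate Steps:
G(Z) = √(-4 + Z)
V(O, I) = -1 (V(O, I) = (½)*(-2) = -1)
Q(k) = -3 - 3*k (Q(k) = -3*(1 + k) = -3 - 3*k)
j(R) = -152 (j(R) = -56 + 8*(-3 - 3*(-1 - 2)*(-1)) = -56 + 8*(-3 - (-9)*(-1)) = -56 + 8*(-3 - 3*3) = -56 + 8*(-3 - 9) = -56 + 8*(-12) = -56 - 96 = -152)
-6*(j(5) - 19) = -6*(-152 - 19) = -6*(-171) = 1026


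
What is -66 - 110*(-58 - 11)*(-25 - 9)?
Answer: -258126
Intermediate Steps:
-66 - 110*(-58 - 11)*(-25 - 9) = -66 - (-7590)*(-34) = -66 - 110*2346 = -66 - 258060 = -258126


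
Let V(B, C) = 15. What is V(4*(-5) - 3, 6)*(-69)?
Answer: -1035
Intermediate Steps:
V(4*(-5) - 3, 6)*(-69) = 15*(-69) = -1035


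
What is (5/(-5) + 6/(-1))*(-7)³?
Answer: 2401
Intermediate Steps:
(5/(-5) + 6/(-1))*(-7)³ = (5*(-⅕) + 6*(-1))*(-343) = (-1 - 6)*(-343) = -7*(-343) = 2401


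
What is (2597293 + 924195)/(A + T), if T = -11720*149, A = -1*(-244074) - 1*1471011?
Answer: -3521488/2973217 ≈ -1.1844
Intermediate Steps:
A = -1226937 (A = 244074 - 1471011 = -1226937)
T = -1746280
(2597293 + 924195)/(A + T) = (2597293 + 924195)/(-1226937 - 1746280) = 3521488/(-2973217) = 3521488*(-1/2973217) = -3521488/2973217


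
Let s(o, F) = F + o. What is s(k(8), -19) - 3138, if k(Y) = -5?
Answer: -3162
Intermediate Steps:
s(k(8), -19) - 3138 = (-19 - 5) - 3138 = -24 - 3138 = -3162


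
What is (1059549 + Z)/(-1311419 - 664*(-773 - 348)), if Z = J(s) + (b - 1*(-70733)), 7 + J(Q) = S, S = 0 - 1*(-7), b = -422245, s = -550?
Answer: -708037/567075 ≈ -1.2486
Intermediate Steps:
S = 7 (S = 0 + 7 = 7)
J(Q) = 0 (J(Q) = -7 + 7 = 0)
Z = -351512 (Z = 0 + (-422245 - 1*(-70733)) = 0 + (-422245 + 70733) = 0 - 351512 = -351512)
(1059549 + Z)/(-1311419 - 664*(-773 - 348)) = (1059549 - 351512)/(-1311419 - 664*(-773 - 348)) = 708037/(-1311419 - 664*(-1121)) = 708037/(-1311419 + 744344) = 708037/(-567075) = 708037*(-1/567075) = -708037/567075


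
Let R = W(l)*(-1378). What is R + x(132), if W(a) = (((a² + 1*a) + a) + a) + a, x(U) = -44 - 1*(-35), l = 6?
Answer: -82689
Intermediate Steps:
x(U) = -9 (x(U) = -44 + 35 = -9)
W(a) = a² + 4*a (W(a) = (((a² + a) + a) + a) + a = (((a + a²) + a) + a) + a = ((a² + 2*a) + a) + a = (a² + 3*a) + a = a² + 4*a)
R = -82680 (R = (6*(4 + 6))*(-1378) = (6*10)*(-1378) = 60*(-1378) = -82680)
R + x(132) = -82680 - 9 = -82689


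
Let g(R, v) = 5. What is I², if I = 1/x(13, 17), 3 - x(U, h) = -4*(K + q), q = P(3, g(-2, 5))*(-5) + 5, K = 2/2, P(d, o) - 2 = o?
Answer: 1/12769 ≈ 7.8315e-5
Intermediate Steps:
P(d, o) = 2 + o
K = 1 (K = (½)*2 = 1)
q = -30 (q = (2 + 5)*(-5) + 5 = 7*(-5) + 5 = -35 + 5 = -30)
x(U, h) = -113 (x(U, h) = 3 - (-4)*(1 - 30) = 3 - (-4)*(-29) = 3 - 1*116 = 3 - 116 = -113)
I = -1/113 (I = 1/(-113) = -1/113 ≈ -0.0088496)
I² = (-1/113)² = 1/12769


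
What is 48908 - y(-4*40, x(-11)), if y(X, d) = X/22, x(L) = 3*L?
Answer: 538068/11 ≈ 48915.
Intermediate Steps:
y(X, d) = X/22 (y(X, d) = X*(1/22) = X/22)
48908 - y(-4*40, x(-11)) = 48908 - (-4*40)/22 = 48908 - (-160)/22 = 48908 - 1*(-80/11) = 48908 + 80/11 = 538068/11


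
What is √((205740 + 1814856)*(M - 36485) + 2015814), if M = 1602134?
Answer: √3163546122618 ≈ 1.7786e+6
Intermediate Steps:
√((205740 + 1814856)*(M - 36485) + 2015814) = √((205740 + 1814856)*(1602134 - 36485) + 2015814) = √(2020596*1565649 + 2015814) = √(3163544106804 + 2015814) = √3163546122618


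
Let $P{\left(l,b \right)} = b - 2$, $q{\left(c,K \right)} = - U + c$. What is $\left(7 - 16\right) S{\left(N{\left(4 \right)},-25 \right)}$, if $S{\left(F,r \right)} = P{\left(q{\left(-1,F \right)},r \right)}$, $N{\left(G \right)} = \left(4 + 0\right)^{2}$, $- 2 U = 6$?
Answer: $243$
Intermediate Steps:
$U = -3$ ($U = \left(- \frac{1}{2}\right) 6 = -3$)
$q{\left(c,K \right)} = 3 + c$ ($q{\left(c,K \right)} = \left(-1\right) \left(-3\right) + c = 3 + c$)
$P{\left(l,b \right)} = -2 + b$
$N{\left(G \right)} = 16$ ($N{\left(G \right)} = 4^{2} = 16$)
$S{\left(F,r \right)} = -2 + r$
$\left(7 - 16\right) S{\left(N{\left(4 \right)},-25 \right)} = \left(7 - 16\right) \left(-2 - 25\right) = \left(7 - 16\right) \left(-27\right) = \left(-9\right) \left(-27\right) = 243$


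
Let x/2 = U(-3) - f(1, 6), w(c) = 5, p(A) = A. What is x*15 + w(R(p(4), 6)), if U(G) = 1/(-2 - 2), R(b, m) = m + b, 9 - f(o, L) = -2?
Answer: -665/2 ≈ -332.50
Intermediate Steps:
f(o, L) = 11 (f(o, L) = 9 - 1*(-2) = 9 + 2 = 11)
R(b, m) = b + m
U(G) = -¼ (U(G) = 1/(-4) = -¼)
x = -45/2 (x = 2*(-¼ - 1*11) = 2*(-¼ - 11) = 2*(-45/4) = -45/2 ≈ -22.500)
x*15 + w(R(p(4), 6)) = -45/2*15 + 5 = -675/2 + 5 = -665/2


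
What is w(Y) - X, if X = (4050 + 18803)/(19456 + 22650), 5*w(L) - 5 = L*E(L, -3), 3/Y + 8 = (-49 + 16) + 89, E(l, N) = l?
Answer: 12342973/26947840 ≈ 0.45803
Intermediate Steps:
Y = 1/16 (Y = 3/(-8 + ((-49 + 16) + 89)) = 3/(-8 + (-33 + 89)) = 3/(-8 + 56) = 3/48 = 3*(1/48) = 1/16 ≈ 0.062500)
w(L) = 1 + L²/5 (w(L) = 1 + (L*L)/5 = 1 + L²/5)
X = 22853/42106 ≈ 0.54275
w(Y) - X = (1 + (1/16)²/5) - 1*22853/42106 = (1 + (⅕)*(1/256)) - 22853/42106 = (1 + 1/1280) - 22853/42106 = 1281/1280 - 22853/42106 = 12342973/26947840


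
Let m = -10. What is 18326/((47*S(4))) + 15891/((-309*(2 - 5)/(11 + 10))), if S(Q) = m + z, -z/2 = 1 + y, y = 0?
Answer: 9512489/29046 ≈ 327.50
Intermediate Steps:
z = -2 (z = -2*(1 + 0) = -2*1 = -2)
S(Q) = -12 (S(Q) = -10 - 2 = -12)
18326/((47*S(4))) + 15891/((-309*(2 - 5)/(11 + 10))) = 18326/((47*(-12))) + 15891/((-309*(2 - 5)/(11 + 10))) = 18326/(-564) + 15891/((-(-927)/21)) = 18326*(-1/564) + 15891/((-(-927)/21)) = -9163/282 + 15891/((-309*(-⅐))) = -9163/282 + 15891/(309/7) = -9163/282 + 15891*(7/309) = -9163/282 + 37079/103 = 9512489/29046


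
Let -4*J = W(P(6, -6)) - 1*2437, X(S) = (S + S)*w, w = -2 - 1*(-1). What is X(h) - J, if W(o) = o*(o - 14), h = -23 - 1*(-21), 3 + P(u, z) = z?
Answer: -1107/2 ≈ -553.50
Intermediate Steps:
w = -1 (w = -2 + 1 = -1)
P(u, z) = -3 + z
h = -2 (h = -23 + 21 = -2)
W(o) = o*(-14 + o)
X(S) = -2*S (X(S) = (S + S)*(-1) = (2*S)*(-1) = -2*S)
J = 1115/2 (J = -((-3 - 6)*(-14 + (-3 - 6)) - 1*2437)/4 = -(-9*(-14 - 9) - 2437)/4 = -(-9*(-23) - 2437)/4 = -(207 - 2437)/4 = -¼*(-2230) = 1115/2 ≈ 557.50)
X(h) - J = -2*(-2) - 1*1115/2 = 4 - 1115/2 = -1107/2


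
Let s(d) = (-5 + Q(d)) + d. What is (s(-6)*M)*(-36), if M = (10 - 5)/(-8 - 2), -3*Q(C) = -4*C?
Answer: -342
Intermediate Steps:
Q(C) = 4*C/3 (Q(C) = -(-4)*C/3 = 4*C/3)
s(d) = -5 + 7*d/3 (s(d) = (-5 + 4*d/3) + d = -5 + 7*d/3)
M = -½ (M = 5/(-10) = 5*(-⅒) = -½ ≈ -0.50000)
(s(-6)*M)*(-36) = ((-5 + (7/3)*(-6))*(-½))*(-36) = ((-5 - 14)*(-½))*(-36) = -19*(-½)*(-36) = (19/2)*(-36) = -342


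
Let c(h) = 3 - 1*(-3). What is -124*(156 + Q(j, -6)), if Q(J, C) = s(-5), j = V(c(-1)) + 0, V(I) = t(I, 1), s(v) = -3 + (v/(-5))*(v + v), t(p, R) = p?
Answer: -17732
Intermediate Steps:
s(v) = -3 - 2*v²/5 (s(v) = -3 + (v*(-⅕))*(2*v) = -3 + (-v/5)*(2*v) = -3 - 2*v²/5)
c(h) = 6 (c(h) = 3 + 3 = 6)
V(I) = I
j = 6 (j = 6 + 0 = 6)
Q(J, C) = -13 (Q(J, C) = -3 - ⅖*(-5)² = -3 - ⅖*25 = -3 - 10 = -13)
-124*(156 + Q(j, -6)) = -124*(156 - 13) = -124*143 = -17732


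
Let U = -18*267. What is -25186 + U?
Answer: -29992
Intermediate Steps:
U = -4806
-25186 + U = -25186 - 4806 = -29992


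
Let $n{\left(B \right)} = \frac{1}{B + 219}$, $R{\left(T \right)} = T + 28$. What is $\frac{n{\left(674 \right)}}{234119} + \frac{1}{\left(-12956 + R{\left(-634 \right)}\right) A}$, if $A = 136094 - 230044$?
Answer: $\frac{1483218167}{266384311491223300} \approx 5.568 \cdot 10^{-9}$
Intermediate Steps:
$R{\left(T \right)} = 28 + T$
$A = -93950$ ($A = 136094 - 230044 = -93950$)
$n{\left(B \right)} = \frac{1}{219 + B}$
$\frac{n{\left(674 \right)}}{234119} + \frac{1}{\left(-12956 + R{\left(-634 \right)}\right) A} = \frac{1}{\left(219 + 674\right) 234119} + \frac{1}{\left(-12956 + \left(28 - 634\right)\right) \left(-93950\right)} = \frac{1}{893} \cdot \frac{1}{234119} + \frac{1}{-12956 - 606} \left(- \frac{1}{93950}\right) = \frac{1}{893} \cdot \frac{1}{234119} + \frac{1}{-13562} \left(- \frac{1}{93950}\right) = \frac{1}{209068267} - - \frac{1}{1274149900} = \frac{1}{209068267} + \frac{1}{1274149900} = \frac{1483218167}{266384311491223300}$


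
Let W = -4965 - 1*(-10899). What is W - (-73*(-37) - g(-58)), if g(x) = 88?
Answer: 3321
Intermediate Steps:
W = 5934 (W = -4965 + 10899 = 5934)
W - (-73*(-37) - g(-58)) = 5934 - (-73*(-37) - 1*88) = 5934 - (2701 - 88) = 5934 - 1*2613 = 5934 - 2613 = 3321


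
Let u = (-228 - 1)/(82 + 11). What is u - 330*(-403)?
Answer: 12367841/93 ≈ 1.3299e+5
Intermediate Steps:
u = -229/93 ≈ -2.4624
u - 330*(-403) = -229/93 - 330*(-403) = -229/93 + 132990 = 12367841/93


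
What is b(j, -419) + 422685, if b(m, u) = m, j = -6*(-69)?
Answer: 423099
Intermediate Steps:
j = 414
b(j, -419) + 422685 = 414 + 422685 = 423099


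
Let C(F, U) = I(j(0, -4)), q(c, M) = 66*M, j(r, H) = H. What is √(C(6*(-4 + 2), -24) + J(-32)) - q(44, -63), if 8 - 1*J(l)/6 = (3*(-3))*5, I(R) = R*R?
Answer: 4158 + √334 ≈ 4176.3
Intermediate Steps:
I(R) = R²
J(l) = 318 (J(l) = 48 - 6*3*(-3)*5 = 48 - (-54)*5 = 48 - 6*(-45) = 48 + 270 = 318)
C(F, U) = 16 (C(F, U) = (-4)² = 16)
√(C(6*(-4 + 2), -24) + J(-32)) - q(44, -63) = √(16 + 318) - 66*(-63) = √334 - 1*(-4158) = √334 + 4158 = 4158 + √334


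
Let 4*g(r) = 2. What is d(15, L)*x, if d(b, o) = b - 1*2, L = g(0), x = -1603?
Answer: -20839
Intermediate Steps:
g(r) = ½ (g(r) = (¼)*2 = ½)
L = ½ ≈ 0.50000
d(b, o) = -2 + b (d(b, o) = b - 2 = -2 + b)
d(15, L)*x = (-2 + 15)*(-1603) = 13*(-1603) = -20839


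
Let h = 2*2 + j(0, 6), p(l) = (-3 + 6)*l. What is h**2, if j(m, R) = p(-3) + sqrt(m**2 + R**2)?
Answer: 1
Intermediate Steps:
p(l) = 3*l
j(m, R) = -9 + sqrt(R**2 + m**2) (j(m, R) = 3*(-3) + sqrt(m**2 + R**2) = -9 + sqrt(R**2 + m**2))
h = 1 (h = 2*2 + (-9 + sqrt(6**2 + 0**2)) = 4 + (-9 + sqrt(36 + 0)) = 4 + (-9 + sqrt(36)) = 4 + (-9 + 6) = 4 - 3 = 1)
h**2 = 1**2 = 1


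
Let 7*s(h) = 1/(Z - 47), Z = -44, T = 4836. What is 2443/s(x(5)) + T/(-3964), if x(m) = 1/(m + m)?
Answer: -1542186490/991 ≈ -1.5562e+6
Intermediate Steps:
x(m) = 1/(2*m)
s(h) = -1/637 (s(h) = 1/(7*(-44 - 47)) = (⅐)/(-91) = (⅐)*(-1/91) = -1/637)
2443/s(x(5)) + T/(-3964) = 2443/(-1/637) + 4836/(-3964) = 2443*(-637) + 4836*(-1/3964) = -1556191 - 1209/991 = -1542186490/991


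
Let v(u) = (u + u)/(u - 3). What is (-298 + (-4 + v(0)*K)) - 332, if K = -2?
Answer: -634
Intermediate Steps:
v(u) = 2*u/(-3 + u) (v(u) = (2*u)/(-3 + u) = 2*u/(-3 + u))
(-298 + (-4 + v(0)*K)) - 332 = (-298 + (-4 + (2*0/(-3 + 0))*(-2))) - 332 = (-298 + (-4 + (2*0/(-3))*(-2))) - 332 = (-298 + (-4 + (2*0*(-⅓))*(-2))) - 332 = (-298 + (-4 + 0*(-2))) - 332 = (-298 + (-4 + 0)) - 332 = (-298 - 4) - 332 = -302 - 332 = -634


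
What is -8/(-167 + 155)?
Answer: 2/3 ≈ 0.66667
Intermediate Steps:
-8/(-167 + 155) = -8/(-12) = -1/12*(-8) = 2/3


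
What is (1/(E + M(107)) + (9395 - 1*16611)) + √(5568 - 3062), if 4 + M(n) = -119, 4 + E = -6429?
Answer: -47308097/6556 + √2506 ≈ -7165.9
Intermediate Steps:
E = -6433 (E = -4 - 6429 = -6433)
M(n) = -123 (M(n) = -4 - 119 = -123)
(1/(E + M(107)) + (9395 - 1*16611)) + √(5568 - 3062) = (1/(-6433 - 123) + (9395 - 1*16611)) + √(5568 - 3062) = (1/(-6556) + (9395 - 16611)) + √2506 = (-1/6556 - 7216) + √2506 = -47308097/6556 + √2506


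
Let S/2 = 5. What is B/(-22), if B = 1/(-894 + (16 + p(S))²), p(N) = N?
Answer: 1/4796 ≈ 0.00020851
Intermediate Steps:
S = 10 (S = 2*5 = 10)
B = -1/218 (B = 1/(-894 + (16 + 10)²) = 1/(-894 + 26²) = 1/(-894 + 676) = 1/(-218) = -1/218 ≈ -0.0045872)
B/(-22) = -1/218/(-22) = -1/218*(-1/22) = 1/4796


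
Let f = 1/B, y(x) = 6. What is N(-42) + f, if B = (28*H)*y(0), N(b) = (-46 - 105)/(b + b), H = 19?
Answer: 1913/1064 ≈ 1.7979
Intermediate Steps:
N(b) = -151/(2*b) (N(b) = -151*1/(2*b) = -151/(2*b))
B = 3192 (B = (28*19)*6 = 532*6 = 3192)
f = 1/3192 ≈ 0.00031328
N(-42) + f = -151/2/(-42) + 1/3192 = -151/2*(-1/42) + 1/3192 = 151/84 + 1/3192 = 1913/1064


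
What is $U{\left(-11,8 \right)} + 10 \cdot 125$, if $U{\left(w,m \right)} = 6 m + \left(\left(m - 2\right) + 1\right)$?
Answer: $1305$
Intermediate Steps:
$U{\left(w,m \right)} = -1 + 7 m$ ($U{\left(w,m \right)} = 6 m + \left(\left(-2 + m\right) + 1\right) = 6 m + \left(-1 + m\right) = -1 + 7 m$)
$U{\left(-11,8 \right)} + 10 \cdot 125 = \left(-1 + 7 \cdot 8\right) + 10 \cdot 125 = \left(-1 + 56\right) + 1250 = 55 + 1250 = 1305$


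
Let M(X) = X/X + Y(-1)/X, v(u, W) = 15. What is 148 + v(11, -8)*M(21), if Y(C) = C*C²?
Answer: 1136/7 ≈ 162.29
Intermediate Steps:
Y(C) = C³
M(X) = 1 - 1/X (M(X) = X/X + (-1)³/X = 1 - 1/X)
148 + v(11, -8)*M(21) = 148 + 15*((-1 + 21)/21) = 148 + 15*((1/21)*20) = 148 + 15*(20/21) = 148 + 100/7 = 1136/7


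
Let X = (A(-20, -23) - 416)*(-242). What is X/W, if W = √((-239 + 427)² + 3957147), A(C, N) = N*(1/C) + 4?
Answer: 994257*√3992491/39924910 ≈ 49.760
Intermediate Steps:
A(C, N) = 4 + N/C (A(C, N) = N/C + 4 = 4 + N/C)
X = 994257/10 (X = ((4 - 23/(-20)) - 416)*(-242) = ((4 - 23*(-1/20)) - 416)*(-242) = ((4 + 23/20) - 416)*(-242) = (103/20 - 416)*(-242) = -8217/20*(-242) = 994257/10 ≈ 99426.)
W = √3992491 (W = √(188² + 3957147) = √(35344 + 3957147) = √3992491 ≈ 1998.1)
X/W = 994257/(10*(√3992491)) = 994257*(√3992491/3992491)/10 = 994257*√3992491/39924910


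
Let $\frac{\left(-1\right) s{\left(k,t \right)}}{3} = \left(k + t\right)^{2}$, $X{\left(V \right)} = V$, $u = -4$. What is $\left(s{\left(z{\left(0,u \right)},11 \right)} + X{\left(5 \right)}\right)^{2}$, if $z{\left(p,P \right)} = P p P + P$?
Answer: $20164$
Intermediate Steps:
$z{\left(p,P \right)} = P + p P^{2}$ ($z{\left(p,P \right)} = p P^{2} + P = P + p P^{2}$)
$s{\left(k,t \right)} = - 3 \left(k + t\right)^{2}$
$\left(s{\left(z{\left(0,u \right)},11 \right)} + X{\left(5 \right)}\right)^{2} = \left(- 3 \left(- 4 \left(1 - 0\right) + 11\right)^{2} + 5\right)^{2} = \left(- 3 \left(- 4 \left(1 + 0\right) + 11\right)^{2} + 5\right)^{2} = \left(- 3 \left(\left(-4\right) 1 + 11\right)^{2} + 5\right)^{2} = \left(- 3 \left(-4 + 11\right)^{2} + 5\right)^{2} = \left(- 3 \cdot 7^{2} + 5\right)^{2} = \left(\left(-3\right) 49 + 5\right)^{2} = \left(-147 + 5\right)^{2} = \left(-142\right)^{2} = 20164$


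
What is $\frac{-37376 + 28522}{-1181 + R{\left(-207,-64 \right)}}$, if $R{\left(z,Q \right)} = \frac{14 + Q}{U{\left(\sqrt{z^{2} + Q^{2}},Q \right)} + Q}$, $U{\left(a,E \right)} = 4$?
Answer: $\frac{53124}{7081} \approx 7.5023$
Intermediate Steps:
$R{\left(z,Q \right)} = \frac{14 + Q}{4 + Q}$
$\frac{-37376 + 28522}{-1181 + R{\left(-207,-64 \right)}} = \frac{-37376 + 28522}{-1181 + \frac{14 - 64}{4 - 64}} = - \frac{8854}{-1181 + \frac{1}{-60} \left(-50\right)} = - \frac{8854}{-1181 - - \frac{5}{6}} = - \frac{8854}{-1181 + \frac{5}{6}} = - \frac{8854}{- \frac{7081}{6}} = \left(-8854\right) \left(- \frac{6}{7081}\right) = \frac{53124}{7081}$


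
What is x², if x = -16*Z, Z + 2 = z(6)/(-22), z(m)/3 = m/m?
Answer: 141376/121 ≈ 1168.4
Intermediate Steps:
z(m) = 3 (z(m) = 3*(m/m) = 3*1 = 3)
Z = -47/22 (Z = -2 + 3/(-22) = -2 + 3*(-1/22) = -2 - 3/22 = -47/22 ≈ -2.1364)
x = 376/11 (x = -16*(-47/22) = 376/11 ≈ 34.182)
x² = (376/11)² = 141376/121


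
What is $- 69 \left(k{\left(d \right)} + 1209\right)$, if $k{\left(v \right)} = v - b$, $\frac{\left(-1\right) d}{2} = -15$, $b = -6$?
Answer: $-85905$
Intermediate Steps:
$d = 30$ ($d = \left(-2\right) \left(-15\right) = 30$)
$k{\left(v \right)} = 6 + v$ ($k{\left(v \right)} = v - -6 = v + 6 = 6 + v$)
$- 69 \left(k{\left(d \right)} + 1209\right) = - 69 \left(\left(6 + 30\right) + 1209\right) = - 69 \left(36 + 1209\right) = \left(-69\right) 1245 = -85905$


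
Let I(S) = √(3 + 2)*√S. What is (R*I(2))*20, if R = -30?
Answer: -600*√10 ≈ -1897.4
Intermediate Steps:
I(S) = √5*√S
(R*I(2))*20 = -30*√5*√2*20 = -30*√10*20 = -600*√10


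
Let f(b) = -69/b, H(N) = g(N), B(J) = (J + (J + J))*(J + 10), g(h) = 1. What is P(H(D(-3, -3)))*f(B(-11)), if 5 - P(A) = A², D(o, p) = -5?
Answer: -92/11 ≈ -8.3636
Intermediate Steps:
B(J) = 3*J*(10 + J) (B(J) = (J + 2*J)*(10 + J) = (3*J)*(10 + J) = 3*J*(10 + J))
H(N) = 1
P(A) = 5 - A²
P(H(D(-3, -3)))*f(B(-11)) = (5 - 1*1²)*(-69*(-1/(33*(10 - 11)))) = (5 - 1*1)*(-69/(3*(-11)*(-1))) = (5 - 1)*(-69/33) = 4*(-69*1/33) = 4*(-23/11) = -92/11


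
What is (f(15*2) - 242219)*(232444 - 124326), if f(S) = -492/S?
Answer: -130950034886/5 ≈ -2.6190e+10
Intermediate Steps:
(f(15*2) - 242219)*(232444 - 124326) = (-492/(15*2) - 242219)*(232444 - 124326) = (-492/30 - 242219)*108118 = (-492*1/30 - 242219)*108118 = (-82/5 - 242219)*108118 = -1211177/5*108118 = -130950034886/5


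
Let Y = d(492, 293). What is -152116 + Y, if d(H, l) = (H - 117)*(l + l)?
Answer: 67634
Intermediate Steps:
d(H, l) = 2*l*(-117 + H) (d(H, l) = (-117 + H)*(2*l) = 2*l*(-117 + H))
Y = 219750 (Y = 2*293*(-117 + 492) = 2*293*375 = 219750)
-152116 + Y = -152116 + 219750 = 67634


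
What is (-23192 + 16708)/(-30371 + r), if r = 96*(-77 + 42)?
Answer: 6484/33731 ≈ 0.19223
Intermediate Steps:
r = -3360 (r = 96*(-35) = -3360)
(-23192 + 16708)/(-30371 + r) = (-23192 + 16708)/(-30371 - 3360) = -6484/(-33731) = -6484*(-1/33731) = 6484/33731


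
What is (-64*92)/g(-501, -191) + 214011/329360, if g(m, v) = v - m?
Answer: -187292827/10210160 ≈ -18.344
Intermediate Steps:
(-64*92)/g(-501, -191) + 214011/329360 = (-64*92)/(-191 - 1*(-501)) + 214011/329360 = -5888/(-191 + 501) + 214011*(1/329360) = -5888/310 + 214011/329360 = -5888*1/310 + 214011/329360 = -2944/155 + 214011/329360 = -187292827/10210160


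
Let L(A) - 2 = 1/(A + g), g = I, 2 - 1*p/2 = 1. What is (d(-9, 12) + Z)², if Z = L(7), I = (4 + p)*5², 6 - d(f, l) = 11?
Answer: 220900/24649 ≈ 8.9618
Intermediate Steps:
p = 2 (p = 4 - 2*1 = 4 - 2 = 2)
d(f, l) = -5 (d(f, l) = 6 - 1*11 = 6 - 11 = -5)
I = 150 (I = (4 + 2)*5² = 6*25 = 150)
g = 150
L(A) = 2 + 1/(150 + A) (L(A) = 2 + 1/(A + 150) = 2 + 1/(150 + A))
Z = 315/157 (Z = (301 + 2*7)/(150 + 7) = (301 + 14)/157 = (1/157)*315 = 315/157 ≈ 2.0064)
(d(-9, 12) + Z)² = (-5 + 315/157)² = (-470/157)² = 220900/24649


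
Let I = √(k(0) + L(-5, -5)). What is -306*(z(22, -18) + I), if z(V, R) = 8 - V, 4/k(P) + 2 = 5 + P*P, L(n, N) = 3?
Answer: 4284 - 102*√39 ≈ 3647.0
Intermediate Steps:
k(P) = 4/(3 + P²) (k(P) = 4/(-2 + (5 + P*P)) = 4/(-2 + (5 + P²)) = 4/(3 + P²))
I = √39/3 (I = √(4/(3 + 0²) + 3) = √(4/(3 + 0) + 3) = √(4/3 + 3) = √(13/3) = √39/3 ≈ 2.0817)
-306*(z(22, -18) + I) = -306*((8 - 1*22) + √39/3) = -306*((8 - 22) + √39/3) = -306*(-14 + √39/3) = 4284 - 102*√39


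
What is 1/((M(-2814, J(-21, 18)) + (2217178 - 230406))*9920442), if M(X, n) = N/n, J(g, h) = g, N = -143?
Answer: 1/19709723946710 ≈ 5.0736e-14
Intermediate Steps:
M(X, n) = -143/n
1/((M(-2814, J(-21, 18)) + (2217178 - 230406))*9920442) = 1/((-143/(-21) + (2217178 - 230406))*9920442) = (1/9920442)/(-143*(-1/21) + 1986772) = (1/9920442)/(143/21 + 1986772) = (1/9920442)/(41722355/21) = (21/41722355)*(1/9920442) = 1/19709723946710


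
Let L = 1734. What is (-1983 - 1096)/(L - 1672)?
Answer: -3079/62 ≈ -49.661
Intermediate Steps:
(-1983 - 1096)/(L - 1672) = (-1983 - 1096)/(1734 - 1672) = -3079/62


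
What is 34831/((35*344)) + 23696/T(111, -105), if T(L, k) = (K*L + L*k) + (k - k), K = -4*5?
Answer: 39596057/33411000 ≈ 1.1851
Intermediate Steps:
K = -20
T(L, k) = -20*L + L*k (T(L, k) = (-20*L + L*k) + (k - k) = (-20*L + L*k) + 0 = -20*L + L*k)
34831/((35*344)) + 23696/T(111, -105) = 34831/((35*344)) + 23696/((111*(-20 - 105))) = 34831/12040 + 23696/((111*(-125))) = 34831*(1/12040) + 23696/(-13875) = 34831/12040 + 23696*(-1/13875) = 34831/12040 - 23696/13875 = 39596057/33411000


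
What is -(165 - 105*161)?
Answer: 16740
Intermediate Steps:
-(165 - 105*161) = -(165 - 16905) = -1*(-16740) = 16740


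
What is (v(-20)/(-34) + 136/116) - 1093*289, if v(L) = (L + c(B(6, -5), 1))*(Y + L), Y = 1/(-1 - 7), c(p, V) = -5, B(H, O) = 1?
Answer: -2491745253/7888 ≈ -3.1589e+5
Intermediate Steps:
Y = -1/8 (Y = 1/(-8) = -1/8 ≈ -0.12500)
v(L) = (-5 + L)*(-1/8 + L) (v(L) = (L - 5)*(-1/8 + L) = (-5 + L)*(-1/8 + L))
(v(-20)/(-34) + 136/116) - 1093*289 = ((5/8 + (-20)**2 - 41/8*(-20))/(-34) + 136/116) - 1093*289 = ((5/8 + 400 + 205/2)*(-1/34) + 136*(1/116)) - 315877 = ((4025/8)*(-1/34) + 34/29) - 315877 = (-4025/272 + 34/29) - 315877 = -107477/7888 - 315877 = -2491745253/7888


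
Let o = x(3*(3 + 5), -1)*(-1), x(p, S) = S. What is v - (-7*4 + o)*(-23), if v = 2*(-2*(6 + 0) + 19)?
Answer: -607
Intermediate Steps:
v = 14 (v = 2*(-2*6 + 19) = 2*(-12 + 19) = 2*7 = 14)
o = 1 (o = -1*(-1) = 1)
v - (-7*4 + o)*(-23) = 14 - (-7*4 + 1)*(-23) = 14 - (-28 + 1)*(-23) = 14 - (-27)*(-23) = 14 - 1*621 = 14 - 621 = -607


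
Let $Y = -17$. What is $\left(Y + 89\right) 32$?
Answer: $2304$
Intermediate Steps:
$\left(Y + 89\right) 32 = \left(-17 + 89\right) 32 = 72 \cdot 32 = 2304$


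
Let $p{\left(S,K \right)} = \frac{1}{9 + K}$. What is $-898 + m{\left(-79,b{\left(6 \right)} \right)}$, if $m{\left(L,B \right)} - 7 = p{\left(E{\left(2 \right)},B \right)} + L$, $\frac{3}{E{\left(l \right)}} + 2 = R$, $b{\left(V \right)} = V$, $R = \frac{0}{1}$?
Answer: $- \frac{14549}{15} \approx -969.93$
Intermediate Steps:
$R = 0$ ($R = 0 \cdot 1 = 0$)
$E{\left(l \right)} = - \frac{3}{2}$ ($E{\left(l \right)} = \frac{3}{-2 + 0} = \frac{3}{-2} = 3 \left(- \frac{1}{2}\right) = - \frac{3}{2}$)
$m{\left(L,B \right)} = 7 + L + \frac{1}{9 + B}$ ($m{\left(L,B \right)} = 7 + \left(\frac{1}{9 + B} + L\right) = 7 + \left(L + \frac{1}{9 + B}\right) = 7 + L + \frac{1}{9 + B}$)
$-898 + m{\left(-79,b{\left(6 \right)} \right)} = -898 + \frac{1 + \left(7 - 79\right) \left(9 + 6\right)}{9 + 6} = -898 + \frac{1 - 1080}{15} = -898 + \frac{1}{15} \left(-1079\right) = -898 - \frac{1079}{15} = - \frac{14549}{15}$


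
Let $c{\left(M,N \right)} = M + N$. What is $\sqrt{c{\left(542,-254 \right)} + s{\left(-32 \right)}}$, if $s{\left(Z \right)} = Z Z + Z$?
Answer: $16 \sqrt{5} \approx 35.777$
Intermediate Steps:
$s{\left(Z \right)} = Z + Z^{2}$ ($s{\left(Z \right)} = Z^{2} + Z = Z + Z^{2}$)
$\sqrt{c{\left(542,-254 \right)} + s{\left(-32 \right)}} = \sqrt{\left(542 - 254\right) - 32 \left(1 - 32\right)} = \sqrt{288 - -992} = \sqrt{288 + 992} = \sqrt{1280} = 16 \sqrt{5}$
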